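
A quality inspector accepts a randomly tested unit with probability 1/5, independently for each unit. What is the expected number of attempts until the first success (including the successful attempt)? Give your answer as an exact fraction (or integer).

For a geometric distribution, E[trials] = 1/p = 1/(1/5) = 5.

5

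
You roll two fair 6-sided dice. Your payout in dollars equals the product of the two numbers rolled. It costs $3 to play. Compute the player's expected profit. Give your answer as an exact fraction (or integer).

37/4 dollars

Distribution of the product of the two numbers rolled: 1 w.p. 1/36, 2 w.p. 1/18, 3 w.p. 1/18, 4 w.p. 1/12, 5 w.p. 1/18, 6 w.p. 1/9, …
E[payout] = (1/36)·1 + (1/18)·2 + (1/18)·3 + (1/12)·4 + (1/18)·5 + (1/9)·6 + (1/18)·8 + (1/36)·9 + (1/18)·10 + (1/9)·12 + (1/18)·15 + (1/36)·16 + (1/18)·18 + (1/18)·20 + (1/18)·24 + (1/36)·25 + (1/18)·30 + (1/36)·36 = 49/4
Expected profit = 49/4 − 3 = 37/4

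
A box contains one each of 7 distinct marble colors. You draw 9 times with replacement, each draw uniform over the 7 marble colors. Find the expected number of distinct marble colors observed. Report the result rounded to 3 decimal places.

Let Xⱼ=1 if type j appears at least once. P(Xⱼ=1) = 1 − ((7−1)/7)^9 = 30275911/40353607.
E[#distinct] = 7·30275911/40353607 = 30275911/5764801.
≈ 5.252

5.252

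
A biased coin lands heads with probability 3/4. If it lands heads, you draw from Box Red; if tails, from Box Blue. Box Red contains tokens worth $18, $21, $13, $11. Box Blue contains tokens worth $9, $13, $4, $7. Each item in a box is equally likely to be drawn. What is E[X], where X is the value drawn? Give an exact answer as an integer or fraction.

111/8 dollars

E[X | Box Red] = (18 + 21 + 13 + 11)/4 = 63/4
E[X | Box Blue] = (9 + 13 + 4 + 7)/4 = 33/4
E[X] = (3/4)·63/4 + (1/4)·33/4 = 111/8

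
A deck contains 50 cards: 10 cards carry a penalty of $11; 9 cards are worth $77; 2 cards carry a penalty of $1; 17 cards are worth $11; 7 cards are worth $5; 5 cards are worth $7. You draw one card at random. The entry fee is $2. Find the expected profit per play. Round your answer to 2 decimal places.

E[payout] = (10/50)·(-11) + (9/50)·77 + (2/50)·(-1) + (17/50)·11 + (7/50)·5 + (5/50)·7 = 419/25
Expected profit = 419/25 − 2 = 369/25 ≈ $14.76

$14.76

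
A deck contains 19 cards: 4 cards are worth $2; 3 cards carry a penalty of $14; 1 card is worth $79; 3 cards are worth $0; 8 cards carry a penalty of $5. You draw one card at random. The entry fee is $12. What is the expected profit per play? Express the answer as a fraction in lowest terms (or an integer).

-223/19 dollars

E[payout] = (4/19)·2 + (3/19)·(-14) + (1/19)·79 + (3/19)·0 + (8/19)·(-5) = 5/19
Expected profit = 5/19 − 12 = -223/19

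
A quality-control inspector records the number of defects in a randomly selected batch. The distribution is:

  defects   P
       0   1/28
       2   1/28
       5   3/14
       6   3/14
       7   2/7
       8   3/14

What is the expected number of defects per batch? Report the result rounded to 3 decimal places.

6.143

E[X] = (1/28)·0 + (1/28)·2 + (3/14)·5 + (3/14)·6 + (2/7)·7 + (3/14)·8
     = 43/7 ≈ 6.143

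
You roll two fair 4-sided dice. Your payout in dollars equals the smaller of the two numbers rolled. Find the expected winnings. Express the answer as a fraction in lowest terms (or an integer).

15/8 dollars

Distribution of the smaller of the two numbers rolled: 1 w.p. 7/16, 2 w.p. 5/16, 3 w.p. 3/16, 4 w.p. 1/16
E[payout] = (7/16)·1 + (5/16)·2 + (3/16)·3 + (1/16)·4 = 15/8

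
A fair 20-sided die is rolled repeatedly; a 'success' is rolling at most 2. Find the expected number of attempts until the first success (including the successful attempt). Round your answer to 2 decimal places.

10.00

For a geometric distribution, E[trials] = 1/p = 1/(1/10) = 10.
≈ 10.00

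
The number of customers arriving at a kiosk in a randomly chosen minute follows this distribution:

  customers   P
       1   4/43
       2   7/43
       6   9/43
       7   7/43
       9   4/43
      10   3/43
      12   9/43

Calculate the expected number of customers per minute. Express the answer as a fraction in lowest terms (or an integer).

295/43

E[X] = (4/43)·1 + (7/43)·2 + (9/43)·6 + (7/43)·7 + (4/43)·9 + (3/43)·10 + (9/43)·12
     = 295/43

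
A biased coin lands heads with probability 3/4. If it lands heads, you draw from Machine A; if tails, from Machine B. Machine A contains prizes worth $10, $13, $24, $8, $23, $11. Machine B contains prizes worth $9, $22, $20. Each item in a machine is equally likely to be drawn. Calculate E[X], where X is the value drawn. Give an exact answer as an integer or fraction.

123/8 dollars

E[X | Machine A] = (10 + 13 + 24 + 8 + 23 + 11)/6 = 89/6
E[X | Machine B] = (9 + 22 + 20)/3 = 17
E[X] = (3/4)·89/6 + (1/4)·17 = 123/8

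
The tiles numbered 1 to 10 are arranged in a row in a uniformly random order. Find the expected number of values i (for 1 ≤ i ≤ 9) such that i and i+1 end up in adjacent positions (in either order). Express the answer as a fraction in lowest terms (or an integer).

For each i ∈ {1,…,9}, let Xᵢ = 1 if i and i+1 are adjacent. P(Xᵢ=1) = 2·(10−1)!/10! = 2/10.
By linearity, E[ΣXᵢ] = (9)·(2/10) = 9/5.

9/5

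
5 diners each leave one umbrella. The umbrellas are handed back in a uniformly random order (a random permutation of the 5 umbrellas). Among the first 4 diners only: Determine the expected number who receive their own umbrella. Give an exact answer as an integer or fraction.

Let Xᵢ = 1 if person i gets their own umbrella. For each i, P(Xᵢ=1) = 1/5.
By linearity of expectation, E[X₁+…+X_4] = 4·(1/5) = 4/5.

4/5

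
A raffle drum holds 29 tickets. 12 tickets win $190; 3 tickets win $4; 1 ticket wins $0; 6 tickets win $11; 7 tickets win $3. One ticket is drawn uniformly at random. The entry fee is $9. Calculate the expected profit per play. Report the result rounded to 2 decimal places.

$73.03

E[payout] = (12/29)·190 + (3/29)·4 + (1/29)·0 + (6/29)·11 + (7/29)·3 = 2379/29
Expected profit = 2379/29 − 9 = 2118/29 ≈ $73.03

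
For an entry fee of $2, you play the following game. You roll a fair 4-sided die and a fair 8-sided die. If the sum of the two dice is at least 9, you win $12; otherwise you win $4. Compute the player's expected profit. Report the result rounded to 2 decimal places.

$4.50

E[payout] = (11/16)·4 + (5/16)·12 = 13/2
Expected profit = 13/2 − 2 = 9/2 ≈ $4.50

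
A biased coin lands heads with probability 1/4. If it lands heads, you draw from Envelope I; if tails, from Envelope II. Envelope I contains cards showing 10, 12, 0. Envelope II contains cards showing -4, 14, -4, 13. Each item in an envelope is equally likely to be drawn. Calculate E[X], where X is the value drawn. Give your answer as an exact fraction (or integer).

E[X | Envelope I] = (10 + 12 + 0)/3 = 22/3
E[X | Envelope II] = (-4 + 14 − 4 + 13)/4 = 19/4
E[X] = (1/4)·22/3 + (3/4)·19/4 = 259/48

259/48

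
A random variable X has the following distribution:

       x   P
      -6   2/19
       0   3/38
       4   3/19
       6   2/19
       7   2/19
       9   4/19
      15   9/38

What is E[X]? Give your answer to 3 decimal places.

E[X] = (2/19)·(-6) + (3/38)·0 + (3/19)·4 + (2/19)·6 + (2/19)·7 + (4/19)·9 + (9/38)·15
     = 259/38 ≈ 6.816

6.816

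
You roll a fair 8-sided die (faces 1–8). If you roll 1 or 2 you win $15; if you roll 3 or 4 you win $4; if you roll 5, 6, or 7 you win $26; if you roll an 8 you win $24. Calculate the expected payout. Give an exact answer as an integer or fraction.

E[payout] = (1/4)·4 + (1/4)·15 + (1/8)·24 + (3/8)·26 = 35/2

35/2 dollars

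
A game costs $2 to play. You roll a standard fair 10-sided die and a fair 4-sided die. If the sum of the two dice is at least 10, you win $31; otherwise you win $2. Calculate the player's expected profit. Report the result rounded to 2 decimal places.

E[payout] = (13/20)·2 + (7/20)·31 = 243/20
Expected profit = 243/20 − 2 = 203/20 ≈ $10.15

$10.15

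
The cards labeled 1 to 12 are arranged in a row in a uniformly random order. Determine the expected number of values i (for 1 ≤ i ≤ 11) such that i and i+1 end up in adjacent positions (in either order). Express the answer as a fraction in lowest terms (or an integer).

11/6

For each i ∈ {1,…,11}, let Xᵢ = 1 if i and i+1 are adjacent. P(Xᵢ=1) = 2·(12−1)!/12! = 2/12.
By linearity, E[ΣXᵢ] = (11)·(2/12) = 11/6.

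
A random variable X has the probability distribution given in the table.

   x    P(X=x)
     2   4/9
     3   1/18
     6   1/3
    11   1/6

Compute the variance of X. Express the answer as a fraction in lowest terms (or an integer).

E[X] = (4/9)·2 + (1/18)·3 + (1/3)·6 + (1/6)·11 = 44/9
E[X²] = (4/9)·4 + (1/18)·9 + (1/3)·36 + (1/6)·121 = 310/9
Var(X) = 310/9 − (44/9)² = 854/81

854/81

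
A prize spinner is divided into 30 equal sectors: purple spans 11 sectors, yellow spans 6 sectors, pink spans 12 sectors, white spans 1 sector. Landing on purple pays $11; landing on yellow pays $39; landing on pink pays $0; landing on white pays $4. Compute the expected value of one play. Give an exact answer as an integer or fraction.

E[payout] = (11/30)·11 + (6/30)·39 + (12/30)·0 + (1/30)·4 = 359/30

359/30 dollars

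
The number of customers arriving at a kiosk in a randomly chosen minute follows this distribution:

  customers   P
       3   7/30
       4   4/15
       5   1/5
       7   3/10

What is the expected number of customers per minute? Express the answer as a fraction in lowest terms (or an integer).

73/15

E[X] = (7/30)·3 + (4/15)·4 + (1/5)·5 + (3/10)·7
     = 73/15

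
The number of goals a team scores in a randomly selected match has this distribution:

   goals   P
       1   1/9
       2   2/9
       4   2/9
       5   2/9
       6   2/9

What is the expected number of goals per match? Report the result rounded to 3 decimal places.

E[X] = (1/9)·1 + (2/9)·2 + (2/9)·4 + (2/9)·5 + (2/9)·6
     = 35/9 ≈ 3.889

3.889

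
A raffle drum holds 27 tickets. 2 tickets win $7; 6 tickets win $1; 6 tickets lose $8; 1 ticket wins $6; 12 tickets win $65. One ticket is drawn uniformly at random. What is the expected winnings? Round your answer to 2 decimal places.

$28.07

E[payout] = (2/27)·7 + (6/27)·1 + (6/27)·(-8) + (1/27)·6 + (12/27)·65 = 758/27
≈ $28.07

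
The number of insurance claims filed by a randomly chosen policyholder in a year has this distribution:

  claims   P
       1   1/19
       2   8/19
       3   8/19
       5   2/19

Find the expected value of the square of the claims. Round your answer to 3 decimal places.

8.158

E[X²] = (1/19)·1 + (8/19)·4 + (8/19)·9 + (2/19)·25
     = 155/19 ≈ 8.158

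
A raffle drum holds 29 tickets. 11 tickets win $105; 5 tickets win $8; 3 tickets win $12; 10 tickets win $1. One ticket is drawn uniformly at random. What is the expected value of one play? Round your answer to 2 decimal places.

E[payout] = (11/29)·105 + (5/29)·8 + (3/29)·12 + (10/29)·1 = 1241/29
≈ $42.79

$42.79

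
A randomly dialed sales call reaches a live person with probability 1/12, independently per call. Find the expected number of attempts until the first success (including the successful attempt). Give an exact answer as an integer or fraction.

For a geometric distribution, E[trials] = 1/p = 1/(1/12) = 12.

12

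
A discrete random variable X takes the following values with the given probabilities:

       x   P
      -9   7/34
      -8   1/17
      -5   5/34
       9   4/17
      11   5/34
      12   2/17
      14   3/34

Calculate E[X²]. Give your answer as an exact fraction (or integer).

E[X²] = (7/34)·81 + (1/17)·64 + (5/34)·25 + (4/17)·81 + (5/34)·121 + (2/17)·144 + (3/34)·196
     = 3237/34

3237/34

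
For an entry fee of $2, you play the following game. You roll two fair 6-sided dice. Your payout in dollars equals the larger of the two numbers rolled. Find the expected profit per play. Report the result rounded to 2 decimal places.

$2.47

Distribution of the larger of the two numbers rolled: 1 w.p. 1/36, 2 w.p. 1/12, 3 w.p. 5/36, 4 w.p. 7/36, 5 w.p. 1/4, 6 w.p. 11/36
E[payout] = (1/36)·1 + (1/12)·2 + (5/36)·3 + (7/36)·4 + (1/4)·5 + (11/36)·6 = 161/36
Expected profit = 161/36 − 2 = 89/36 ≈ $2.47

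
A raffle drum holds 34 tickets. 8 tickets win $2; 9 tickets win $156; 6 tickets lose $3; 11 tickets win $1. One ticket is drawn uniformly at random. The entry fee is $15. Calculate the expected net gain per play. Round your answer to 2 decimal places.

$26.56

E[payout] = (8/34)·2 + (9/34)·156 + (6/34)·(-3) + (11/34)·1 = 1413/34
Expected profit = 1413/34 − 15 = 903/34 ≈ $26.56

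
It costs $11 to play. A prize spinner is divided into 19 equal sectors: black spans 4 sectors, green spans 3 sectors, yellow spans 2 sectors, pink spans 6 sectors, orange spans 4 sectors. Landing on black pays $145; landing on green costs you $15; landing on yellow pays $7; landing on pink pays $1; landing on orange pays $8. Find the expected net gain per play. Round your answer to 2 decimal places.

E[payout] = (4/19)·145 + (3/19)·(-15) + (2/19)·7 + (6/19)·1 + (4/19)·8 = 587/19
Expected profit = 587/19 − 11 = 378/19 ≈ $19.89

$19.89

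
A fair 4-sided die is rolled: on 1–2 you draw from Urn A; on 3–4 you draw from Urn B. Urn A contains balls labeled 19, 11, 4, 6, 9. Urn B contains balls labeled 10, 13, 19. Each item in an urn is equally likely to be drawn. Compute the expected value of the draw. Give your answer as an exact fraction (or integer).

119/10

E[X | Urn A] = (19 + 11 + 4 + 6 + 9)/5 = 49/5
E[X | Urn B] = (10 + 13 + 19)/3 = 14
E[X] = (1/2)·49/5 + (1/2)·14 = 119/10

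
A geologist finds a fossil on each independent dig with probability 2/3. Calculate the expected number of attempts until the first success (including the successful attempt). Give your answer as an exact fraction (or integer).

3/2

For a geometric distribution, E[trials] = 1/p = 1/(2/3) = 3/2.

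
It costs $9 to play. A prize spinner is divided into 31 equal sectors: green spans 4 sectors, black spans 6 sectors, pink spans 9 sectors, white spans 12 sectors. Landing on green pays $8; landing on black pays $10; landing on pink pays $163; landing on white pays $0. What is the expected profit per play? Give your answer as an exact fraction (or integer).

E[payout] = (4/31)·8 + (6/31)·10 + (9/31)·163 + (12/31)·0 = 1559/31
Expected profit = 1559/31 − 9 = 1280/31

1280/31 dollars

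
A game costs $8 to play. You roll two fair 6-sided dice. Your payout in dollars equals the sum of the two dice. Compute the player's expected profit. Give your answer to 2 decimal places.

Distribution of the sum of the two dice: 2 w.p. 1/36, 3 w.p. 1/18, 4 w.p. 1/12, 5 w.p. 1/9, 6 w.p. 5/36, 7 w.p. 1/6, …
E[payout] = (1/36)·2 + (1/18)·3 + (1/12)·4 + (1/9)·5 + (5/36)·6 + (1/6)·7 + (5/36)·8 + (1/9)·9 + (1/12)·10 + (1/18)·11 + (1/36)·12 = 7
Expected profit = 7 − 8 = -1 ≈ -$1.00

-$1.00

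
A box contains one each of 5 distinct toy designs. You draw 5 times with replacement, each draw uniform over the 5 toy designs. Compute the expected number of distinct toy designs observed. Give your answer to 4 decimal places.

3.3616

Let Xⱼ=1 if type j appears at least once. P(Xⱼ=1) = 1 − ((5−1)/5)^5 = 2101/3125.
E[#distinct] = 5·2101/3125 = 2101/625.
≈ 3.3616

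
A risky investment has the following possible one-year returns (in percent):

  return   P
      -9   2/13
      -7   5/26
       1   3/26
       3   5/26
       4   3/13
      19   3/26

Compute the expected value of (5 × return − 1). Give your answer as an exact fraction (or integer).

E[5x-1] = (2/13)·(-46) + (5/26)·(-36) + (3/26)·4 + (5/26)·14 + (3/13)·19 + (3/26)·94
     = 57/13

57/13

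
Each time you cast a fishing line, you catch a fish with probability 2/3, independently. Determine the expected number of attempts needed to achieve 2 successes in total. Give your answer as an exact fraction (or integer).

3

By linearity (sum of 2 independent geometric waits), E[trials] = 2/p = 2/(2/3) = 3.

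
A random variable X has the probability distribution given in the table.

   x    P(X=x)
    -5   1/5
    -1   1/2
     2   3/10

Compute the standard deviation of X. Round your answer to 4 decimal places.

E[X] = -9/10, E[X²] = 67/10
Var(X) = E[X²] − (E[X])² = 67/10 − 81/100 = 589/100
SD(X) = √(589/100) ≈ 2.4269

2.4269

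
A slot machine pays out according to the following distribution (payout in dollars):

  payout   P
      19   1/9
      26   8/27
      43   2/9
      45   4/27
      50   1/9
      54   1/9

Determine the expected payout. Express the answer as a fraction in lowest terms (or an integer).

1015/27 dollars

E[X] = (1/9)·19 + (8/27)·26 + (2/9)·43 + (4/27)·45 + (1/9)·50 + (1/9)·54
     = 1015/27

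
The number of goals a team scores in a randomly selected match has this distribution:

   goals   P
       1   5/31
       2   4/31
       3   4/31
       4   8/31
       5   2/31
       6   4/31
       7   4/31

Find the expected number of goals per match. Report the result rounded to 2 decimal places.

E[X] = (5/31)·1 + (4/31)·2 + (4/31)·3 + (8/31)·4 + (2/31)·5 + (4/31)·6 + (4/31)·7
     = 119/31 ≈ 3.84

3.84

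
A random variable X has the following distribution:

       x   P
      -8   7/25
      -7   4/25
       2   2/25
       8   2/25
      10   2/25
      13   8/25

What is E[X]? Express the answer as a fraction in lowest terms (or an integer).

12/5

E[X] = (7/25)·(-8) + (4/25)·(-7) + (2/25)·2 + (2/25)·8 + (2/25)·10 + (8/25)·13
     = 12/5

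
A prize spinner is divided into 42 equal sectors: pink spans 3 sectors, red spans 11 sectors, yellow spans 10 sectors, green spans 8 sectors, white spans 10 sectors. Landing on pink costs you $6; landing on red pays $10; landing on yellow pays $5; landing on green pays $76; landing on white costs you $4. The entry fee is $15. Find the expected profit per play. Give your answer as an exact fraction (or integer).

E[payout] = (3/42)·(-6) + (11/42)·10 + (10/42)·5 + (8/42)·76 + (10/42)·(-4) = 355/21
Expected profit = 355/21 − 15 = 40/21

40/21 dollars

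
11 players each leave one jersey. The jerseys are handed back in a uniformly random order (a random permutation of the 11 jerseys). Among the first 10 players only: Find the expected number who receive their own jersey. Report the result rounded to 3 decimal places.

Let Xᵢ = 1 if person i gets their own jersey. For each i, P(Xᵢ=1) = 1/11.
By linearity of expectation, E[X₁+…+X_10] = 10·(1/11) = 10/11.
≈ 0.909

0.909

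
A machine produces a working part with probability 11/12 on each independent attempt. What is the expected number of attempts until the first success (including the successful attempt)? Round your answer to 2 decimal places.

1.09

For a geometric distribution, E[trials] = 1/p = 1/(11/12) = 12/11.
≈ 1.09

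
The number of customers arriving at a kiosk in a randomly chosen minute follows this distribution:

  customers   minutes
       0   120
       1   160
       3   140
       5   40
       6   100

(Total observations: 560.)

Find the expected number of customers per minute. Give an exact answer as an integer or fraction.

69/28

Total = 560, so P(customers=0) = 120/560, etc.
E[X] = (3/14)·0 + (2/7)·1 + (1/4)·3 + (1/14)·5 + (5/28)·6
     = 69/28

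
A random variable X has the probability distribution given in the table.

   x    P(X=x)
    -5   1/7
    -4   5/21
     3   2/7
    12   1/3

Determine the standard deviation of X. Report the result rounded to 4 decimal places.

E[X] = 67/21, E[X²] = 1217/21
Var(X) = E[X²] − (E[X])² = 1217/21 − 4489/441 = 21068/441
SD(X) = √(21068/441) ≈ 6.9118

6.9118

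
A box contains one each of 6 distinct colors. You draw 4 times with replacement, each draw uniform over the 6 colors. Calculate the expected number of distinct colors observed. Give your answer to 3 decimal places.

3.106

Let Xⱼ=1 if type j appears at least once. P(Xⱼ=1) = 1 − ((6−1)/6)^4 = 671/1296.
E[#distinct] = 6·671/1296 = 671/216.
≈ 3.106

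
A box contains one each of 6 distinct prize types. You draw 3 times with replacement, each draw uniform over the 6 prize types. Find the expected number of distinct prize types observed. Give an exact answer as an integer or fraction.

Let Xⱼ=1 if type j appears at least once. P(Xⱼ=1) = 1 − ((6−1)/6)^3 = 91/216.
E[#distinct] = 6·91/216 = 91/36.

91/36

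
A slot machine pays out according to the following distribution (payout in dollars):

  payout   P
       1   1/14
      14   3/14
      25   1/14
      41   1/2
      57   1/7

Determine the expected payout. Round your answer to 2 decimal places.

$33.50

E[X] = (1/14)·1 + (3/14)·14 + (1/14)·25 + (1/2)·41 + (1/7)·57
     = 67/2 ≈ 33.50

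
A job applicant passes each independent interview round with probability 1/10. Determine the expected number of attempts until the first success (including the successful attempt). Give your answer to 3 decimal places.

10.000

For a geometric distribution, E[trials] = 1/p = 1/(1/10) = 10.
≈ 10.000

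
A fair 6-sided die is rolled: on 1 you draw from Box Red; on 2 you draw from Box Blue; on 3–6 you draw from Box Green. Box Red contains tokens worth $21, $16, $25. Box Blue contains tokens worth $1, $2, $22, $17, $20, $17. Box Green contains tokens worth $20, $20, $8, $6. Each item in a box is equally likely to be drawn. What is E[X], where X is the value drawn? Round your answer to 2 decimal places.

$14.64

E[X | Box Red] = (21 + 16 + 25)/3 = 62/3
E[X | Box Blue] = (1 + 2 + 22 + 17 + 20 + 17)/6 = 79/6
E[X | Box Green] = (20 + 20 + 8 + 6)/4 = 27/2
E[X] = (1/6)·62/3 + (1/6)·79/6 + (2/3)·27/2 = 527/36 ≈ 14.64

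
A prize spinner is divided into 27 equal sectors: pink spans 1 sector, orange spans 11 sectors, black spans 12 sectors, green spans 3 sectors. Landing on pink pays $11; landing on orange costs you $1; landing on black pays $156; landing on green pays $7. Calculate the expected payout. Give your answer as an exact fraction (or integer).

E[payout] = (1/27)·11 + (11/27)·(-1) + (12/27)·156 + (3/27)·7 = 631/9

631/9 dollars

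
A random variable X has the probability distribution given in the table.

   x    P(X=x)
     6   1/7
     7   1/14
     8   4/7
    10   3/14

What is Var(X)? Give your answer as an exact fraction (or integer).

E[X] = (1/7)·6 + (1/14)·7 + (4/7)·8 + (3/14)·10 = 113/14
E[X²] = (1/7)·36 + (1/14)·49 + (4/7)·64 + (3/14)·100 = 933/14
Var(X) = 933/14 − (113/14)² = 293/196

293/196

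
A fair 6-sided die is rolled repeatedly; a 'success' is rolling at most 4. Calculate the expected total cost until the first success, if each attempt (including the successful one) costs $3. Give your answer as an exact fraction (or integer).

9/2 dollars

E[#attempts] = 1/p = 3/2; E[cost] = 3·3/2 = 9/2.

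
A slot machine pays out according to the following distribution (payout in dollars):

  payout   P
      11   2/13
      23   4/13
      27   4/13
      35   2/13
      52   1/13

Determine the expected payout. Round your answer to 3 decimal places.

$26.462

E[X] = (2/13)·11 + (4/13)·23 + (4/13)·27 + (2/13)·35 + (1/13)·52
     = 344/13 ≈ 26.462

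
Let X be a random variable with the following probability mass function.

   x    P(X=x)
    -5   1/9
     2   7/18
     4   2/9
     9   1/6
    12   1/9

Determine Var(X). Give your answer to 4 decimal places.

E[X] = (1/9)·(-5) + (7/18)·2 + (2/9)·4 + (1/6)·9 + (1/9)·12 = 71/18
E[X²] = (1/9)·25 + (7/18)·4 + (2/9)·16 + (1/6)·81 + (1/9)·144 = 673/18
Var(X) = 673/18 − (71/18)² = 7073/324 ≈ 21.8302

21.8302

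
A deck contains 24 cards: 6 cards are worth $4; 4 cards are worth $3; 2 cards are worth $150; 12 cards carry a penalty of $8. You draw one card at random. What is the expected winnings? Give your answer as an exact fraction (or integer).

$10

E[payout] = (6/24)·4 + (4/24)·3 + (2/24)·150 + (12/24)·(-8) = 10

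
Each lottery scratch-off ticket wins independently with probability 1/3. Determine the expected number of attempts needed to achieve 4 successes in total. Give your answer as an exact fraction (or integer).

By linearity (sum of 4 independent geometric waits), E[trials] = 4/p = 4/(1/3) = 12.

12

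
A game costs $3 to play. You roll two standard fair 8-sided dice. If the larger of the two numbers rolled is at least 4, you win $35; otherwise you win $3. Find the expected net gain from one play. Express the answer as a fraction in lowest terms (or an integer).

55/2 dollars

E[payout] = (9/64)·3 + (55/64)·35 = 61/2
Expected profit = 61/2 − 3 = 55/2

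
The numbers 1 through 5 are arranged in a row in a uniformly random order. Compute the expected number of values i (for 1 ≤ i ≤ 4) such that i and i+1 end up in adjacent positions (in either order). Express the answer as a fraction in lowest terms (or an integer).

8/5

For each i ∈ {1,…,4}, let Xᵢ = 1 if i and i+1 are adjacent. P(Xᵢ=1) = 2·(5−1)!/5! = 2/5.
By linearity, E[ΣXᵢ] = (4)·(2/5) = 8/5.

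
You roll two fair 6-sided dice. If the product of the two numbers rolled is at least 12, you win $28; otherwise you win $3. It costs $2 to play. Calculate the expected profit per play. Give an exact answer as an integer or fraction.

E[payout] = (19/36)·3 + (17/36)·28 = 533/36
Expected profit = 533/36 − 2 = 461/36

461/36 dollars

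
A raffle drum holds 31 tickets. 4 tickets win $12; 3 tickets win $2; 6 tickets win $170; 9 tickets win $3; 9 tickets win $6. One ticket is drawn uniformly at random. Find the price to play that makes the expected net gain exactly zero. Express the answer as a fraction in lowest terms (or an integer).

1155/31 dollars

E[payout] = (4/31)·12 + (3/31)·2 + (6/31)·170 + (9/31)·3 + (9/31)·6 = 1155/31
Fair fee = E[payout] = 1155/31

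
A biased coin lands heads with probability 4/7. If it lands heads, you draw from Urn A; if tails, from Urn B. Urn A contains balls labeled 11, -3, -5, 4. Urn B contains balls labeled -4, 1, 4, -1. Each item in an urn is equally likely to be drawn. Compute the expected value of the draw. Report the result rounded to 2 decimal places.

1.00

E[X | Urn A] = (11 − 3 − 5 + 4)/4 = 7/4
E[X | Urn B] = (-4 + 1 + 4 − 1)/4 = 0
E[X] = (4/7)·7/4 + (3/7)·0 = 1 ≈ 1.00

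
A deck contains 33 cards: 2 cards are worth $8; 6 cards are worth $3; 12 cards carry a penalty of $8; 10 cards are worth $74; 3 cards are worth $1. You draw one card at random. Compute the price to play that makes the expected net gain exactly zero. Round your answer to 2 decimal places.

E[payout] = (2/33)·8 + (6/33)·3 + (12/33)·(-8) + (10/33)·74 + (3/33)·1 = 227/11
Fair fee = E[payout] = 227/11 ≈ $20.64

$20.64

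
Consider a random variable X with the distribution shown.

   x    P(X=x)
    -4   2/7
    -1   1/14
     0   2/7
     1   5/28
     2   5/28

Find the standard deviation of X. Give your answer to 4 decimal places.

2.2528

E[X] = -19/28, E[X²] = 155/28
Var(X) = E[X²] − (E[X])² = 155/28 − 361/784 = 3979/784
SD(X) = √(3979/784) ≈ 2.2528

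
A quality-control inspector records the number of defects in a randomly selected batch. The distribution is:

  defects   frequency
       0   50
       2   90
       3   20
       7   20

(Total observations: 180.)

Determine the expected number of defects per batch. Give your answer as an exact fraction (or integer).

Total = 180, so P(defects=0) = 50/180, etc.
E[X] = (5/18)·0 + (1/2)·2 + (1/9)·3 + (1/9)·7
     = 19/9

19/9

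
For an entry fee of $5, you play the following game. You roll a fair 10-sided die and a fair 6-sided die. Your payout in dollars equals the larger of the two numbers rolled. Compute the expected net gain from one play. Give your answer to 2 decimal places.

Distribution of the larger of the two numbers rolled: 1 w.p. 1/60, 2 w.p. 1/20, 3 w.p. 1/12, 4 w.p. 7/60, 5 w.p. 3/20, 6 w.p. 11/60, …
E[payout] = (1/60)·1 + (1/20)·2 + (1/12)·3 + (7/60)·4 + (3/20)·5 + (11/60)·6 + (1/10)·7 + (1/10)·8 + (1/10)·9 + (1/10)·10 = 73/12
Expected profit = 73/12 − 5 = 13/12 ≈ $1.08

$1.08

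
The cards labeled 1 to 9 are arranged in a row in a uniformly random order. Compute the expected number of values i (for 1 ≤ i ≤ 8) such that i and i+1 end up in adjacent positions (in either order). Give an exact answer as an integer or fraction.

For each i ∈ {1,…,8}, let Xᵢ = 1 if i and i+1 are adjacent. P(Xᵢ=1) = 2·(9−1)!/9! = 2/9.
By linearity, E[ΣXᵢ] = (8)·(2/9) = 16/9.

16/9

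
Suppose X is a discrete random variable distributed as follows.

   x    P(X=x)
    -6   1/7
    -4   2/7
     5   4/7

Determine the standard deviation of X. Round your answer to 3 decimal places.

4.823

E[X] = 6/7, E[X²] = 24
Var(X) = E[X²] − (E[X])² = 24 − 36/49 = 1140/49
SD(X) = √(1140/49) ≈ 4.823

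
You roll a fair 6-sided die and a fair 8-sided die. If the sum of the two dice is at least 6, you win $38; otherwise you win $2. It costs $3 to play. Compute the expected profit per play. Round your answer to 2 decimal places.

E[payout] = (5/24)·2 + (19/24)·38 = 61/2
Expected profit = 61/2 − 3 = 55/2 ≈ $27.50

$27.50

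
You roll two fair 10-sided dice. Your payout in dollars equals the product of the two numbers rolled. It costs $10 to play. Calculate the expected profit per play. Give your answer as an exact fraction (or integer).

Distribution of the product of the two numbers rolled: 1 w.p. 1/100, 2 w.p. 1/50, 3 w.p. 1/50, 4 w.p. 3/100, 5 w.p. 1/50, 6 w.p. 1/25, …
E[payout] = (1/100)·1 + (1/50)·2 + (1/50)·3 + (3/100)·4 + (1/50)·5 + (1/25)·6 + (1/50)·7 + (1/25)·8 + (3/100)·9 + (1/25)·10 + (1/25)·12 + (1/50)·14 + (1/50)·15 + (3/100)·16 + (1/25)·18 + (1/25)·20 + (1/50)·21 + (1/25)·24 + (1/100)·25 + (1/50)·27 + (1/50)·28 + (1/25)·30 + (1/50)·32 + (1/50)·35 + (3/100)·36 + (1/25)·40 + (1/50)·42 + (1/50)·45 + (1/50)·48 + (1/100)·49 + (1/50)·50 + (1/50)·54 + (1/50)·56 + (1/50)·60 + (1/50)·63 + (1/100)·64 + (1/50)·70 + (1/50)·72 + (1/50)·80 + (1/100)·81 + (1/50)·90 + (1/100)·100 = 121/4
Expected profit = 121/4 − 10 = 81/4

81/4 dollars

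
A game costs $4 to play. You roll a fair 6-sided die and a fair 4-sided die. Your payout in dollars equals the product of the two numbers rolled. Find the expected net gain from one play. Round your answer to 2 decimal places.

$4.75

Distribution of the product of the two numbers rolled: 1 w.p. 1/24, 2 w.p. 1/12, 3 w.p. 1/12, 4 w.p. 1/8, 5 w.p. 1/24, 6 w.p. 1/8, …
E[payout] = (1/24)·1 + (1/12)·2 + (1/12)·3 + (1/8)·4 + (1/24)·5 + (1/8)·6 + (1/12)·8 + (1/24)·9 + (1/24)·10 + (1/8)·12 + (1/24)·15 + (1/24)·16 + (1/24)·18 + (1/24)·20 + (1/24)·24 = 35/4
Expected profit = 35/4 − 4 = 19/4 ≈ $4.75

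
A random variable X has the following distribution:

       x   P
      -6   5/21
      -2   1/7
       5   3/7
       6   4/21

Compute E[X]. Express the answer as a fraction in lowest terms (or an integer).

E[X] = (5/21)·(-6) + (1/7)·(-2) + (3/7)·5 + (4/21)·6
     = 11/7

11/7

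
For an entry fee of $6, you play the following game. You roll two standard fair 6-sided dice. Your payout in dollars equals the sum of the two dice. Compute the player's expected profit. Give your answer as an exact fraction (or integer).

Distribution of the sum of the two dice: 2 w.p. 1/36, 3 w.p. 1/18, 4 w.p. 1/12, 5 w.p. 1/9, 6 w.p. 5/36, 7 w.p. 1/6, …
E[payout] = (1/36)·2 + (1/18)·3 + (1/12)·4 + (1/9)·5 + (5/36)·6 + (1/6)·7 + (5/36)·8 + (1/9)·9 + (1/12)·10 + (1/18)·11 + (1/36)·12 = 7
Expected profit = 7 − 6 = 1

$1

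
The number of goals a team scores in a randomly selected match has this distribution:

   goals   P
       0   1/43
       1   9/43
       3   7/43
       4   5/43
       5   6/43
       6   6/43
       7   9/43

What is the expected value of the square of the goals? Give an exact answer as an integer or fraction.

959/43

E[X²] = (1/43)·0 + (9/43)·1 + (7/43)·9 + (5/43)·16 + (6/43)·25 + (6/43)·36 + (9/43)·49
     = 959/43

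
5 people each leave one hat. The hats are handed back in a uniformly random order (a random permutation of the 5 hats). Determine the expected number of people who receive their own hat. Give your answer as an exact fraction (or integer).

1

Let Xᵢ = 1 if person i gets their own hat. For each i, P(Xᵢ=1) = 1/5.
By linearity of expectation, E[X₁+…+X_5] = 5·(1/5) = 1.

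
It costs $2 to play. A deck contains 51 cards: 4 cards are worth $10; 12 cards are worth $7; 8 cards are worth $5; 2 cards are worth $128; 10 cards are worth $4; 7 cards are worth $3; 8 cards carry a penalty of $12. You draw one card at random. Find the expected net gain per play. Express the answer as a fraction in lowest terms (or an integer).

283/51 dollars

E[payout] = (4/51)·10 + (12/51)·7 + (8/51)·5 + (2/51)·128 + (10/51)·4 + (7/51)·3 + (8/51)·(-12) = 385/51
Expected profit = 385/51 − 2 = 283/51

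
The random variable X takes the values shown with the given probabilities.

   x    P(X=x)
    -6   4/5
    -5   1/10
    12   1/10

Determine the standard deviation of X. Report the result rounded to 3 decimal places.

E[X] = -41/10, E[X²] = 457/10
Var(X) = E[X²] − (E[X])² = 457/10 − 1681/100 = 2889/100
SD(X) = √(2889/100) ≈ 5.375

5.375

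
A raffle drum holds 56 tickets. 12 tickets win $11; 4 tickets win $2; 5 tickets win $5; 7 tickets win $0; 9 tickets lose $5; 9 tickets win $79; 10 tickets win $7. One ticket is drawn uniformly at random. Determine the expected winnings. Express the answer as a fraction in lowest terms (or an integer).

901/56 dollars

E[payout] = (12/56)·11 + (4/56)·2 + (5/56)·5 + (7/56)·0 + (9/56)·(-5) + (9/56)·79 + (10/56)·7 = 901/56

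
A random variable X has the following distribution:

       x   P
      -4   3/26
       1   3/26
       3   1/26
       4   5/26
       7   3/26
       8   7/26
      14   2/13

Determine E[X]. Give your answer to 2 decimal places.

E[X] = (3/26)·(-4) + (3/26)·1 + (1/26)·3 + (5/26)·4 + (3/26)·7 + (7/26)·8 + (2/13)·14
     = 147/26 ≈ 5.65

5.65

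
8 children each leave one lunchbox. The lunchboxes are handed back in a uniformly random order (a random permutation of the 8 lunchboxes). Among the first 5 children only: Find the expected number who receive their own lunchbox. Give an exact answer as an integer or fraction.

Let Xᵢ = 1 if person i gets their own lunchbox. For each i, P(Xᵢ=1) = 1/8.
By linearity of expectation, E[X₁+…+X_5] = 5·(1/8) = 5/8.

5/8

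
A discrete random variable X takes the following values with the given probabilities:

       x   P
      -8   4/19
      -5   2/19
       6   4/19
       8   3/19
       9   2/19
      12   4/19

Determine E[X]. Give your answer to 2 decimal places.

3.79

E[X] = (4/19)·(-8) + (2/19)·(-5) + (4/19)·6 + (3/19)·8 + (2/19)·9 + (4/19)·12
     = 72/19 ≈ 3.79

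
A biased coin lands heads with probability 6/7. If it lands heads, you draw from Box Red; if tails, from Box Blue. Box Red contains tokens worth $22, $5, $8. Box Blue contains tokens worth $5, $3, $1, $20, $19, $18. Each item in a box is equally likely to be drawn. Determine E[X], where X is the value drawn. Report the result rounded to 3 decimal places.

E[X | Box Red] = (22 + 5 + 8)/3 = 35/3
E[X | Box Blue] = (5 + 3 + 1 + 20 + 19 + 18)/6 = 11
E[X] = (6/7)·35/3 + (1/7)·11 = 81/7 ≈ 11.571

$11.571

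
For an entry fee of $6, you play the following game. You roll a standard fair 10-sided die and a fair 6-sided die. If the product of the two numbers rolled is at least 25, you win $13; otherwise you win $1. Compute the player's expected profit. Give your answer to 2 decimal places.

-$1.40

E[payout] = (7/10)·1 + (3/10)·13 = 23/5
Expected profit = 23/5 − 6 = -7/5 ≈ -$1.40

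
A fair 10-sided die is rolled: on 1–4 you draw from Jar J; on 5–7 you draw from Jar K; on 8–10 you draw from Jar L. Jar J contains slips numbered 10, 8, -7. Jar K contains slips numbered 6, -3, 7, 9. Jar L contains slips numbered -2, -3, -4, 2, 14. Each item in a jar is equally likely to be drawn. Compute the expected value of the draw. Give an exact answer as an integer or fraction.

E[X | Jar J] = (10 + 8 − 7)/3 = 11/3
E[X | Jar K] = (6 − 3 + 7 + 9)/4 = 19/4
E[X | Jar L] = (-2 − 3 − 4 + 2 + 14)/5 = 7/5
E[X] = (2/5)·11/3 + (3/10)·19/4 + (3/10)·7/5 = 1987/600

1987/600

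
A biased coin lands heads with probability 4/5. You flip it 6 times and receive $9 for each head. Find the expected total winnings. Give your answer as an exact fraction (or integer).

E[#heads] = 6·4/5 = 24/5 (linearity over flips).
E[winnings] = 9·24/5 = 216/5.

216/5 dollars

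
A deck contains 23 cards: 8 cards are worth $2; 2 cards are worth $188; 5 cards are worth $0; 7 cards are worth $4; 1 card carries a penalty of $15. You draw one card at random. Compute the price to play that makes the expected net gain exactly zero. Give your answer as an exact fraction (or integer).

E[payout] = (8/23)·2 + (2/23)·188 + (5/23)·0 + (7/23)·4 + (1/23)·(-15) = 405/23
Fair fee = E[payout] = 405/23

405/23 dollars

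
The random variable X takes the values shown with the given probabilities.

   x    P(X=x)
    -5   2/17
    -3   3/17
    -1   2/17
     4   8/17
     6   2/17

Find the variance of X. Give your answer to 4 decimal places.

E[X] = (2/17)·(-5) + (3/17)·(-3) + (2/17)·(-1) + (8/17)·4 + (2/17)·6 = 23/17
E[X²] = (2/17)·25 + (3/17)·9 + (2/17)·1 + (8/17)·16 + (2/17)·36 = 279/17
Var(X) = 279/17 − (23/17)² = 4214/289 ≈ 14.5813

14.5813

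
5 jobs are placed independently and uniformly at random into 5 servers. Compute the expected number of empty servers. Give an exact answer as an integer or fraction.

1024/625

Let Xⱼ=1 if server j is empty. P(Xⱼ=1) = ((5-1)/5)^5 = 1024/3125.
By linearity, E[#empty] = 5·1024/3125 = 1024/625.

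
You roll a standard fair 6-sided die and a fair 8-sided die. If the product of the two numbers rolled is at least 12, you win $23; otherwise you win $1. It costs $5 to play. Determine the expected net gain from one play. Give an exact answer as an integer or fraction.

E[payout] = (7/16)·1 + (9/16)·23 = 107/8
Expected profit = 107/8 − 5 = 67/8

67/8 dollars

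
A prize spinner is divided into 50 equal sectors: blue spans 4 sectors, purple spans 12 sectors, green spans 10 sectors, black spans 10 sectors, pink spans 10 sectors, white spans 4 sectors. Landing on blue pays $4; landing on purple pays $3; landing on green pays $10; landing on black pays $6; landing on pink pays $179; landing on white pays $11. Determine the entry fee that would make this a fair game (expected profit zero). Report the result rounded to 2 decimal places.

E[payout] = (4/50)·4 + (12/50)·3 + (10/50)·10 + (10/50)·6 + (10/50)·179 + (4/50)·11 = 1023/25
Fair fee = E[payout] = 1023/25 ≈ $40.92

$40.92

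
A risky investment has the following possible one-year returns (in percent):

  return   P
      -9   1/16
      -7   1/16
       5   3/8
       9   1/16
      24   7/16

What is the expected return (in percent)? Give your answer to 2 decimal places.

11.94

E[X] = (1/16)·(-9) + (1/16)·(-7) + (3/8)·5 + (1/16)·9 + (7/16)·24
     = 191/16 ≈ 11.94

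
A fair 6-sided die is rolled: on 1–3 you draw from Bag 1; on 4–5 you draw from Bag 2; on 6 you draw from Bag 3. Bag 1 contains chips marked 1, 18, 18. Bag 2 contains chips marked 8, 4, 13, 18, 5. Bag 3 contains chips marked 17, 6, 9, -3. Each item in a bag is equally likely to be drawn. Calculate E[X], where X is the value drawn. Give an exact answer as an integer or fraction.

423/40

E[X | Bag 1] = (1 + 18 + 18)/3 = 37/3
E[X | Bag 2] = (8 + 4 + 13 + 18 + 5)/5 = 48/5
E[X | Bag 3] = (17 + 6 + 9 − 3)/4 = 29/4
E[X] = (1/2)·37/3 + (1/3)·48/5 + (1/6)·29/4 = 423/40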